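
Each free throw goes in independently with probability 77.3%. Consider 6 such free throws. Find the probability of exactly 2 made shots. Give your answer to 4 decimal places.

0.0238

X ~ Binomial(n=6, p=0.773).
P(X=2) = C(6,2) · p^2 · (1−p)^4
= 15 · 0.59753 · 0.0026552 = 0.023799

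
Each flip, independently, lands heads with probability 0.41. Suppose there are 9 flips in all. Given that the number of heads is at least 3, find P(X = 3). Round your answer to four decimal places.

X ~ Binomial(9, 0.41). Want P(X=3 | X≥3) = P(X=3) / P(X≥3).
P(X=3) = C(9,3)·0.41^3·0.59^6 = 0.244198
P(X≥3) = 1 − 0.008663 − 0.054180 − 0.150603 = 0.786553
Ratio = 0.244198 / 0.786553 = 0.310467

0.3105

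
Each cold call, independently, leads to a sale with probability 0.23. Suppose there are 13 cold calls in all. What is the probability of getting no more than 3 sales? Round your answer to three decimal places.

0.651

X ~ Binomial(13, 0.23); P(X ≤ 3) = Σ C(13,k) p^k (1−p)^(13−k) over k:
  k=0: C(13,0)·0.23^0·0.77^13 = 0.03345
  k=1: C(13,1)·0.23^1·0.77^12 = 0.12989
  k=2: C(13,2)·0.23^2·0.77^11 = 0.23278
  k=3: C(13,3)·0.23^3·0.77^10 = 0.25495
Total = 0.65107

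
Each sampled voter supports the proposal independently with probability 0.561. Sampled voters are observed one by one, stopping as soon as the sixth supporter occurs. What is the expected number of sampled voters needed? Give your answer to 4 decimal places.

Y = total sampled voters until the sixth success; negative binomial with r=6, p=0.561.
E[Y] = r / p = 6 / 0.561 = 10.695187

10.6952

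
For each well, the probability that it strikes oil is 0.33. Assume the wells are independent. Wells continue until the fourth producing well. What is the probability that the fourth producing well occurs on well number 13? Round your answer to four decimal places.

Y = trial on which the fourth success occurs; negative binomial, r=4, p=0.33.
P(Y=13) = C(12,3) · p^4 · (1−p)^9
= 220 · 0.011859 · 0.027207 = 0.070983

0.0710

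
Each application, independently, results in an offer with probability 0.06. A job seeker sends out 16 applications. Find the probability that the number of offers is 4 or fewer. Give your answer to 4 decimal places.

0.9981

X ~ Binomial(16, 0.06); P(X ≤ 4) = Σ C(16,k) p^k (1−p)^(16−k) over k:
  k=0: C(16,0)·0.06^0·0.94^16 = 0.371574
  k=1: C(16,1)·0.06^1·0.94^15 = 0.379480
  k=2: C(16,2)·0.06^2·0.94^14 = 0.181666
  k=3: C(16,3)·0.06^3·0.94^13 = 0.054113
  k=4: C(16,4)·0.06^4·0.94^12 = 0.011226
Total = 0.998059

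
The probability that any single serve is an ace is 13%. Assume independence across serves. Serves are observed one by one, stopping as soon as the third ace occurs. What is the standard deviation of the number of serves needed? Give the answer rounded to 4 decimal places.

Y = total serves until the third success; negative binomial with r=3, p=0.13.
SD(Y) = √[r(1−p)/p²] = √(154.437870) = 12.427303

12.4273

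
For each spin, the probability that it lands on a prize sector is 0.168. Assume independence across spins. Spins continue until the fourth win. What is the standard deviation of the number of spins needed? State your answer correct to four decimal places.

10.8588

Y = total spins until the fourth success; negative binomial with r=4, p=0.168.
SD(Y) = √[r(1−p)/p²] = √(117.913832) = 10.858814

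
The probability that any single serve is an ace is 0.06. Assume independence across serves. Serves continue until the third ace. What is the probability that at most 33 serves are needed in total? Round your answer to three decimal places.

Finishing within 33 serves ⇔ at least 3 successes in the first 33. With X ~ Binomial(33, 0.06), P(Y ≤ 33) = 1 − P(X ≤ 2).
  k=0: C(33,0)·0.06^0·0.94^33 = 0.12978
  k=1: C(33,1)·0.06^1·0.94^32 = 0.27337
  k=2: C(33,2)·0.06^2·0.94^31 = 0.27919
1 − 0.68235 = 0.31765

0.318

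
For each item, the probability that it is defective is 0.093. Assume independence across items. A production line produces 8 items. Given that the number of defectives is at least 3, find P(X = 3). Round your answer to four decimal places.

X ~ Binomial(8, 0.093). Want P(X=3 | X≥3) = P(X=3) / P(X≥3).
P(X=3) = C(8,3)·0.093^3·0.907^5 = 0.027649
P(X≥3) = 1 − 0.457992 − 0.375685 − 0.134824 = 0.031498
Ratio = 0.027649 / 0.031498 = 0.877779

0.8778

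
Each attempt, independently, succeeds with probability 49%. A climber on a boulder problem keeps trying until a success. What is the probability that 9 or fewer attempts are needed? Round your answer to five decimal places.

0.99767

Y = number of attempts to the first success; geometric, p = 0.49.
P(Y ≤ 9) = 1 − (1−p)^9 = 1 − 0.0023342 = 0.9976658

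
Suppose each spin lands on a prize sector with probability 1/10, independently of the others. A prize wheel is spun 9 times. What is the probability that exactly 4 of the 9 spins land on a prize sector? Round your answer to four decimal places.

0.0074

X ~ Binomial(n=9, p=0.10).
P(X=4) = C(9,4) · p^4 · (1−p)^5
= 126 · 0.0001 · 0.59049 = 0.007440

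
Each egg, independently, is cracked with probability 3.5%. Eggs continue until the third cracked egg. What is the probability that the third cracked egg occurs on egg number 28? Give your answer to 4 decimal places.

0.0062

Y = trial on which the third success occurs; negative binomial, r=3, p=0.035.
P(Y=28) = C(27,2) · p^3 · (1−p)^25
= 351 · 4.2875e-05 · 0.41038 = 0.006176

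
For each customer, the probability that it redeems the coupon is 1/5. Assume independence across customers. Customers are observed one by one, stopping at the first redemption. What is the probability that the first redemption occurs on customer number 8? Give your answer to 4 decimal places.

0.0419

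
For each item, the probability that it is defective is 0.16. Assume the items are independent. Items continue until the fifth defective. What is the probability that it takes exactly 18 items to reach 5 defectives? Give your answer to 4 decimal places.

Y = trial on which the fifth success occurs; negative binomial, r=5, p=0.16.
P(Y=18) = C(17,4) · p^5 · (1−p)^13
= 2380 · 0.00010486 · 0.10366 = 0.025871

0.0259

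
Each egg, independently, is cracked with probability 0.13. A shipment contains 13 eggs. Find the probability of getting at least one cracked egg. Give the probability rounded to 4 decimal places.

0.8364

P(at least one) = 1 − P(none) = 1 − (1 − 0.13)^13
= 1 − 0.163588 = 0.836412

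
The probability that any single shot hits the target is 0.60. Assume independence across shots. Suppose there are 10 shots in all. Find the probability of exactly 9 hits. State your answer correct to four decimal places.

0.0403

X ~ Binomial(n=10, p=0.60).
P(X=9) = C(10,9) · p^9 · (1−p)^1
= 10 · 0.010078 · 0.4 = 0.040311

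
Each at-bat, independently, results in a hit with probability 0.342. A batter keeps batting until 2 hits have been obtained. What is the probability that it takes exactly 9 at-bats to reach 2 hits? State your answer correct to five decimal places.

0.04997

Y = trial on which the second success occurs; negative binomial, r=2, p=0.342.
P(Y=9) = C(8,1) · p^2 · (1−p)^7
= 8 · 0.11696 · 0.053405 = 0.0499716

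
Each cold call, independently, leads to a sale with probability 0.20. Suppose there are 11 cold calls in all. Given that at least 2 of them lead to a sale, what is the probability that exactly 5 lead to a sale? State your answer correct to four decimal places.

0.0572

X ~ Binomial(11, 0.20). Want P(X=5 | X≥2) = P(X=5) / P(X≥2).
P(X=5) = C(11,5)·0.20^5·0.80^6 = 0.038755
P(X≥2) = 1 − 0.085899 − 0.236223 = 0.677877
Ratio = 0.038755 / 0.677877 = 0.057172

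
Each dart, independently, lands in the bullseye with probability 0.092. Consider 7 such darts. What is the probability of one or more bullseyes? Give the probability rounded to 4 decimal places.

0.4911

P(at least one) = 1 − P(none) = 1 − (1 − 0.092)^7
= 1 − 0.508863 = 0.491137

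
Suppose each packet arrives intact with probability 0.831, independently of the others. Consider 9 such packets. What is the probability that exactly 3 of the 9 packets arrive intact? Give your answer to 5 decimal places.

0.00112

X ~ Binomial(n=9, p=0.831).
P(X=3) = C(9,3) · p^3 · (1−p)^6
= 84 · 0.57386 · 2.3298e-05 = 0.0011231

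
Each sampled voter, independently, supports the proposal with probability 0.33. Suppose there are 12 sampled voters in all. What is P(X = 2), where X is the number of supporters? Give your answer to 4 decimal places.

0.1310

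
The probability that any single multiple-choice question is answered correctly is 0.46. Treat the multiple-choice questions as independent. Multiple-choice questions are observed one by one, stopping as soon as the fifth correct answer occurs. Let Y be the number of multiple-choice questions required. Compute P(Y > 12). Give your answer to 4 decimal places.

Needing more than 12 multiple-choice questions ⇔ fewer than 5 successes in the first 12. With X ~ Binomial(12, 0.46), P(Y > 12) = P(X ≤ 4).
  k=0: C(12,0)·0.46^0·0.54^12 = 0.000615
  k=1: C(12,1)·0.46^1·0.54^11 = 0.006284
  k=2: C(12,2)·0.46^2·0.54^10 = 0.029444
  k=3: C(12,3)·0.46^3·0.54^9 = 0.083606
  k=4: C(12,4)·0.46^4·0.54^8 = 0.160246
P(X ≤ 4) = 0.280196

0.2802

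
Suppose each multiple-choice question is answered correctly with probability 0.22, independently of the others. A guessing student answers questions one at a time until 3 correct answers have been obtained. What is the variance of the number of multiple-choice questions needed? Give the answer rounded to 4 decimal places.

48.3471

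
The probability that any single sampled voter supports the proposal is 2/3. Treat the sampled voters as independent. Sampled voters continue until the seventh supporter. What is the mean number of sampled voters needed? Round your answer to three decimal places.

Y = total sampled voters until the seventh success; negative binomial with r=7, p=0.666667.
E[Y] = r / p = 7 / 0.666667 = 10.50000

10.500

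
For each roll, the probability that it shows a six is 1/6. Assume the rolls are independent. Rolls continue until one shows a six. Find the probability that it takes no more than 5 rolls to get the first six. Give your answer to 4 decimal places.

0.5981

Y = number of rolls to the first success; geometric, p = 0.166667.
P(Y ≤ 5) = 1 − (1−p)^5 = 1 − 0.401878 = 0.598122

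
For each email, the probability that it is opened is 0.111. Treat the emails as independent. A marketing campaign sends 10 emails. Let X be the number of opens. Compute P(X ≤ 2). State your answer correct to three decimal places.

0.910

X ~ Binomial(10, 0.111); P(X ≤ 2) = Σ C(10,k) p^k (1−p)^(10−k) over k:
  k=0: C(10,0)·0.111^0·0.889^10 = 0.30833
  k=1: C(10,1)·0.111^1·0.889^9 = 0.38498
  k=2: C(10,2)·0.111^2·0.889^8 = 0.21631
Total = 0.90962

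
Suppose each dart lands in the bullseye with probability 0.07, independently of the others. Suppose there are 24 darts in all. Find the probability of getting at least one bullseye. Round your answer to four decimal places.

0.8248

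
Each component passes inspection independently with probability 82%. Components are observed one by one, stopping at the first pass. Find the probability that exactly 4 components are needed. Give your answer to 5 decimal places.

Geometric (trials to first success), p = 0.82.
P(Y = 4) = (1−p)^3 · p = 0.005832 · 0.82 = 0.0047822

0.00478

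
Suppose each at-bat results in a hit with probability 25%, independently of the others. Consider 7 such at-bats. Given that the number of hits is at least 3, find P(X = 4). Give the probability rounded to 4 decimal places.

0.2368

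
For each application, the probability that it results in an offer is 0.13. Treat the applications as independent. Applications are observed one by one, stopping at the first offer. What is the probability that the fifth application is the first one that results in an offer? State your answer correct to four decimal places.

Geometric (trials to first success), p = 0.13.
P(Y = 5) = (1−p)^4 · p = 0.5729 · 0.13 = 0.074477

0.0745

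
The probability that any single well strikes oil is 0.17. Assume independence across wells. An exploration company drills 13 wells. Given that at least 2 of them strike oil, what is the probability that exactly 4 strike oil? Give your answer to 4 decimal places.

0.1654

X ~ Binomial(13, 0.17). Want P(X=4 | X≥2) = P(X=4) / P(X≥2).
P(X=4) = C(13,4)·0.17^4·0.83^9 = 0.111636
P(X≥2) = 1 − 0.088719 − 0.236227 = 0.675054
Ratio = 0.111636 / 0.675054 = 0.165373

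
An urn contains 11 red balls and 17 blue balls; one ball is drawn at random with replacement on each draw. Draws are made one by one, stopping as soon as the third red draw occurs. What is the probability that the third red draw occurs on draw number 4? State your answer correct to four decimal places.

Y = trial on which the third success occurs; negative binomial, r=3, p=0.392857.
P(Y=4) = C(3,2) · p^3 · (1−p)^1
= 3 · 0.060632 · 0.60714 = 0.110437

0.1104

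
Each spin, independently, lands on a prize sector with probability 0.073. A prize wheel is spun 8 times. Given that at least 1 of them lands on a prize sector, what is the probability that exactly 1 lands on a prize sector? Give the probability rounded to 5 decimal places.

0.75553

X ~ Binomial(8, 0.073). Want P(X=1 | X≥1) = P(X=1) / P(X≥1).
P(X=1) = C(8,1)·0.073^1·0.927^7 = 0.3435350
P(X≥1) = 1 − 0.5453030 = 0.4546970
Ratio = 0.3435350 / 0.4546970 = 0.7555251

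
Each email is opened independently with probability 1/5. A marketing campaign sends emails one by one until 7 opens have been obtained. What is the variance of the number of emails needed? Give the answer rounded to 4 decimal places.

Y = total emails until the seventh success; negative binomial with r=7, p=0.20.
Var(Y) = r(1−p)/p² = 7·0.80 / 0.20² = 140.000000

140.0000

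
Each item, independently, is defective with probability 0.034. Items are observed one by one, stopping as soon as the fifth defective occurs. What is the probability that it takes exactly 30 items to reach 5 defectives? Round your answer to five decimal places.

0.00045

Y = trial on which the fifth success occurs; negative binomial, r=5, p=0.034.
P(Y=30) = C(29,4) · p^5 · (1−p)^25
= 23751 · 4.5435e-08 · 0.42114 = 0.0004545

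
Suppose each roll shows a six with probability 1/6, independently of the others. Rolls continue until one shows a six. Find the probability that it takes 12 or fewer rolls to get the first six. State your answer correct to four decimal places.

Y = number of rolls to the first success; geometric, p = 0.166667.
P(Y ≤ 12) = 1 − (1−p)^12 = 1 − 0.112157 = 0.887843

0.8878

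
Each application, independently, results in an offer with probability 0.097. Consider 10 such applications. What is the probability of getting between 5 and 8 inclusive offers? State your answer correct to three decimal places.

0.001

X ~ Binomial(10, 0.097); P(5 ≤ X ≤ 8) = Σ C(10,k) p^k (1−p)^(10−k) over k:
  k=5: C(10,5)·0.097^5·0.903^5 = 0.00130
  k=6: C(10,6)·0.097^6·0.903^4 = 0.00012
  k=7: C(10,7)·0.097^7·0.903^3 = 0.00001
  k=8: C(10,8)·0.097^8·0.903^2 = 0.00000
Total = 0.00142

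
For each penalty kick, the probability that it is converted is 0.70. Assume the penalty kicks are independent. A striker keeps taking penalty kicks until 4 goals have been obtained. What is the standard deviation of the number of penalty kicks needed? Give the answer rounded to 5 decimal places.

1.56492

Y = total penalty kicks until the fourth success; negative binomial with r=4, p=0.70.
SD(Y) = √[r(1−p)/p²] = √(2.4489796) = 1.5649216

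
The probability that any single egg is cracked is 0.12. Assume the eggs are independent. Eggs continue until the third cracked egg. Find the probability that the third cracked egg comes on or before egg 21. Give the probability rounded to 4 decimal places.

Finishing within 21 eggs ⇔ at least 3 successes in the first 21. With X ~ Binomial(21, 0.12), P(Y ≤ 21) = 1 − P(X ≤ 2).
  k=0: C(21,0)·0.12^0·0.88^21 = 0.068255
  k=1: C(21,1)·0.12^1·0.88^20 = 0.195458
  k=2: C(21,2)·0.12^2·0.88^19 = 0.266534
1 − 0.530247 = 0.469753

0.4698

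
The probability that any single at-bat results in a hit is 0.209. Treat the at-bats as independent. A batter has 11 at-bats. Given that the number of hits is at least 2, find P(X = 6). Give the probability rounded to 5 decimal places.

0.01694

X ~ Binomial(11, 0.209). Want P(X=6 | X≥2) = P(X=6) / P(X≥2).
P(X=6) = C(11,6)·0.209^6·0.791^5 = 0.0119235
P(X≥2) = 1 − 0.0758475 − 0.2204468 = 0.7037057
Ratio = 0.0119235 / 0.7037057 = 0.0169438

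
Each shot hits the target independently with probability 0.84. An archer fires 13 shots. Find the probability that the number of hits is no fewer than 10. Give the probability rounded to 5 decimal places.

0.85861

X ~ Binomial(13, 0.84); P(X ≥ 10) = Σ C(13,k) p^k (1−p)^(13−k) over k:
  k=10: C(13,10)·0.84^10·0.16^3 = 0.2048891
  k=11: C(13,11)·0.84^11·0.16^2 = 0.2933639
  k=12: C(13,12)·0.84^12·0.16^1 = 0.2566934
  k=13: C(13,13)·0.84^13·0.16^0 = 0.1036647
Total = 0.8586111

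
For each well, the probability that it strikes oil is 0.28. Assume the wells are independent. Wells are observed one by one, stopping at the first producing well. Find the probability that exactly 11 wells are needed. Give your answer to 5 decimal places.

Geometric (trials to first success), p = 0.28.
P(Y = 11) = (1−p)^10 · p = 0.037439 · 0.28 = 0.0104829

0.01048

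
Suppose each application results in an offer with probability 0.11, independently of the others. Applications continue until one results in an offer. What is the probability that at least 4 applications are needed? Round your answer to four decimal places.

Y = number of applications to the first success; geometric, p = 0.11.
P(Y > 3) = P(first 3 all fail) = (1−p)^3 = 0.704969

0.7050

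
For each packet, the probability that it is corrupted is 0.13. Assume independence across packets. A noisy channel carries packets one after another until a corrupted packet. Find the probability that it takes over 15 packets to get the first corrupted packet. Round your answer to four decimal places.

Y = number of packets to the first success; geometric, p = 0.13.
P(Y > 15) = P(first 15 all fail) = (1−p)^15 = 0.123819

0.1238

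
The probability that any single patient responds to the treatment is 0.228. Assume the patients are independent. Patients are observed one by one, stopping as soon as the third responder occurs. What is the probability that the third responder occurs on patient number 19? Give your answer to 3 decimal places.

0.029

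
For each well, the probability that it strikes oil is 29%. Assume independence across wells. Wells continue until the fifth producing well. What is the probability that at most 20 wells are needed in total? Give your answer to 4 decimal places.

0.7315

Finishing within 20 wells ⇔ at least 5 successes in the first 20. With X ~ Binomial(20, 0.29), P(Y ≤ 20) = 1 − P(X ≤ 4).
  k=0: C(20,0)·0.29^0·0.71^20 = 0.001060
  k=1: C(20,1)·0.29^1·0.71^19 = 0.008656
  k=2: C(20,2)·0.29^2·0.71^18 = 0.033589
  k=3: C(20,3)·0.29^3·0.71^17 = 0.082317
  k=4: C(20,4)·0.29^4·0.71^16 = 0.142896
1 − 0.268518 = 0.731482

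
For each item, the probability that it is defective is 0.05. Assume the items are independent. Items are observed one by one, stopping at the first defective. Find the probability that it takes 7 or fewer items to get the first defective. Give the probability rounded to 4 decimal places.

0.3017

Y = number of items to the first success; geometric, p = 0.05.
P(Y ≤ 7) = 1 − (1−p)^7 = 1 − 0.698337 = 0.301663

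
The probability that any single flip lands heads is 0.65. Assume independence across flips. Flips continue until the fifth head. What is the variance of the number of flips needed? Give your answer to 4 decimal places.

4.1420

Y = total flips until the fifth success; negative binomial with r=5, p=0.65.
Var(Y) = r(1−p)/p² = 5·0.35 / 0.65² = 4.142012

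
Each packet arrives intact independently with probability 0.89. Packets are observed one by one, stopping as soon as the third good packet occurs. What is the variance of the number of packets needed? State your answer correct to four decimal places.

0.4166

Y = total packets until the third success; negative binomial with r=3, p=0.89.
Var(Y) = r(1−p)/p² = 3·0.11 / 0.89² = 0.416614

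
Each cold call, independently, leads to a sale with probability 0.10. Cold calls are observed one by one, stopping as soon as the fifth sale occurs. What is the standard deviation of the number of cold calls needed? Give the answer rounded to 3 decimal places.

Y = total cold calls until the fifth success; negative binomial with r=5, p=0.10.
SD(Y) = √[r(1−p)/p²] = √(450.00000) = 21.21320

21.213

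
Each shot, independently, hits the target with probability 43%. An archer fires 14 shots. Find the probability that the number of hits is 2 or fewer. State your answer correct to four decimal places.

0.0242

X ~ Binomial(14, 0.43); P(X ≤ 2) = Σ C(14,k) p^k (1−p)^(14−k) over k:
  k=0: C(14,0)·0.43^0·0.57^14 = 0.000382
  k=1: C(14,1)·0.43^1·0.57^13 = 0.004036
  k=2: C(14,2)·0.43^2·0.57^12 = 0.019791
Total = 0.024210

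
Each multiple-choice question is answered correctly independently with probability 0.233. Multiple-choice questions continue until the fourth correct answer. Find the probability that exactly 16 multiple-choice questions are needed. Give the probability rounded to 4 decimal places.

0.0556

Y = trial on which the fourth success occurs; negative binomial, r=4, p=0.233.
P(Y=16) = C(15,3) · p^4 · (1−p)^12
= 455 · 0.0029473 · 0.041452 = 0.055588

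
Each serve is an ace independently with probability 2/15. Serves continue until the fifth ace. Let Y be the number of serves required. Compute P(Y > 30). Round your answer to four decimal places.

Needing more than 30 serves ⇔ fewer than 5 successes in the first 30. With X ~ Binomial(30, 0.133333), P(Y > 30) = P(X ≤ 4).
  k=0: C(30,0)·0.133333^0·0.866667^30 = 0.013664
  k=1: C(30,1)·0.133333^1·0.866667^29 = 0.063062
  k=2: C(30,2)·0.133333^2·0.866667^28 = 0.140678
  k=3: C(30,3)·0.133333^3·0.866667^27 = 0.201999
  k=4: C(30,4)·0.133333^4·0.866667^26 = 0.209768
P(X ≤ 4) = 0.629170

0.6292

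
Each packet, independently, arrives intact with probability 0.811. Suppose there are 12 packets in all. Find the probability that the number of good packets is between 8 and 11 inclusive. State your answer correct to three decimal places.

0.860

X ~ Binomial(12, 0.811); P(8 ≤ X ≤ 11) = Σ C(12,k) p^k (1−p)^(12−k) over k:
  k=8: C(12,8)·0.811^8·0.189^4 = 0.11820
  k=9: C(12,9)·0.811^9·0.189^3 = 0.22542
  k=10: C(12,10)·0.811^10·0.189^2 = 0.29019
  k=11: C(12,11)·0.811^11·0.189^1 = 0.22640
Total = 0.86021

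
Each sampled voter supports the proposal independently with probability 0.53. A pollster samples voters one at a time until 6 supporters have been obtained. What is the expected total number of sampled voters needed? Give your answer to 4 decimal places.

11.3208

Y = total sampled voters until the sixth success; negative binomial with r=6, p=0.53.
E[Y] = r / p = 6 / 0.53 = 11.320755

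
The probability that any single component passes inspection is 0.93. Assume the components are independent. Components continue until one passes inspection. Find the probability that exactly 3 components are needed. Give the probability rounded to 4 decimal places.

Geometric (trials to first success), p = 0.93.
P(Y = 3) = (1−p)^2 · p = 0.0049 · 0.93 = 0.004557

0.0046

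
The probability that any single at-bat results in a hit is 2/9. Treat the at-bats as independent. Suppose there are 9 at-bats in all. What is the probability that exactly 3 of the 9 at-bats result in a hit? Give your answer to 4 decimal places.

X ~ Binomial(n=9, p=0.222222).
P(X=3) = C(9,3) · p^3 · (1−p)^6
= 84 · 0.010974 · 0.22138 = 0.204068

0.2041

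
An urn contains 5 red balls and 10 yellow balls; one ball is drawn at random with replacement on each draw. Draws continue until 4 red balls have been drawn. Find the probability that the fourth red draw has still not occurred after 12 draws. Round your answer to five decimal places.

Needing more than 12 draws ⇔ fewer than 4 successes in the first 12. With X ~ Binomial(12, 0.333333), P(Y > 12) = P(X ≤ 3).
  k=0: C(12,0)·0.333333^0·0.666667^12 = 0.0077073
  k=1: C(12,1)·0.333333^1·0.666667^11 = 0.0462441
  k=2: C(12,2)·0.333333^2·0.666667^10 = 0.1271712
  k=3: C(12,3)·0.333333^3·0.666667^9 = 0.2119520
P(X ≤ 3) = 0.3930747

0.39307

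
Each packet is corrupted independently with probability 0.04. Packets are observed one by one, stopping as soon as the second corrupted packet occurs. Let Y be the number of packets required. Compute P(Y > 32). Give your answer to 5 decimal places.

Needing more than 32 packets ⇔ fewer than 2 successes in the first 32. With X ~ Binomial(32, 0.04), P(Y > 32) = P(X ≤ 1).
  k=0: C(32,0)·0.04^0·0.96^32 = 0.2708192
  k=1: C(32,1)·0.04^1·0.96^31 = 0.3610923
P(X ≤ 1) = 0.6319115

0.63191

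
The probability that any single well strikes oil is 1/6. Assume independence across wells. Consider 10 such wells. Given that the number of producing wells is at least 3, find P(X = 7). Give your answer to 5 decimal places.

0.00110

X ~ Binomial(10, 0.166667). Want P(X=7 | X≥3) = P(X=7) / P(X≥3).
P(X=7) = C(10,7)·0.166667^7·0.833333^3 = 0.0002481
P(X≥3) = 1 − 0.1615056 − 0.3230112 − 0.2907100 = 0.2247732
Ratio = 0.0002481 / 0.2247732 = 0.0011037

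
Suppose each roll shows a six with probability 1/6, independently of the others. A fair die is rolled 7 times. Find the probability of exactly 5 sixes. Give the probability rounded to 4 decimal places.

0.0019

X ~ Binomial(n=7, p=0.166667).
P(X=5) = C(7,5) · p^5 · (1−p)^2
= 21 · 0.0001286 · 0.69444 = 0.001875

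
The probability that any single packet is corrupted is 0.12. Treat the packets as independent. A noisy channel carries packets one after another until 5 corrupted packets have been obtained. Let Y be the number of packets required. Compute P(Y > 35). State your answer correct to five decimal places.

Needing more than 35 packets ⇔ fewer than 5 successes in the first 35. With X ~ Binomial(35, 0.12), P(Y > 35) = P(X ≤ 4).
  k=0: C(35,0)·0.12^0·0.88^35 = 0.0113997
  k=1: C(35,1)·0.12^1·0.88^34 = 0.0544077
  k=2: C(35,2)·0.12^2·0.88^33 = 0.1261269
  k=3: C(35,3)·0.12^3·0.88^32 = 0.1891903
  k=4: C(35,4)·0.12^4·0.88^31 = 0.2063894
P(X ≤ 4) = 0.5875140

0.58751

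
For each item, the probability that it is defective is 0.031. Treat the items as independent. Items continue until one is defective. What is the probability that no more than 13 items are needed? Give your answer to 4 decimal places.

0.3359

Y = number of items to the first success; geometric, p = 0.031.
P(Y ≤ 13) = 1 − (1−p)^13 = 1 − 0.664063 = 0.335937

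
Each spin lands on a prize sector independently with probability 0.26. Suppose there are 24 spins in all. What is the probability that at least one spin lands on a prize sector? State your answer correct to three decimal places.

P(at least one) = 1 − P(none) = 1 − (1 − 0.26)^24
= 1 − 0.00073 = 0.99927

0.999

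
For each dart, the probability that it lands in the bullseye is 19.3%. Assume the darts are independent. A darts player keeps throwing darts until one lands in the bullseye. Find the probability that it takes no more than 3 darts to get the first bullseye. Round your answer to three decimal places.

0.474

Y = number of darts to the first success; geometric, p = 0.193.
P(Y ≤ 3) = 1 − (1−p)^3 = 1 − 0.52556 = 0.47444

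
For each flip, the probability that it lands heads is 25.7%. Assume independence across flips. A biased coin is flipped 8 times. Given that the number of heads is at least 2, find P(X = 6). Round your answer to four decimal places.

X ~ Binomial(8, 0.257). Want P(X=6 | X≥2) = P(X=6) / P(X≥2).
P(X=6) = C(8,6)·0.257^6·0.743^2 = 0.004454
P(X≥2) = 1 − 0.092877 − 0.257007 = 0.650116
Ratio = 0.004454 / 0.650116 = 0.006851

0.0069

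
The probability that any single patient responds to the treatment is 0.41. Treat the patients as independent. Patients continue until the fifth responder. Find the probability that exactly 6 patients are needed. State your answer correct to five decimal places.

0.03418

Y = trial on which the fifth success occurs; negative binomial, r=5, p=0.41.
P(Y=6) = C(5,4) · p^5 · (1−p)^1
= 5 · 0.011586 · 0.59 = 0.0341776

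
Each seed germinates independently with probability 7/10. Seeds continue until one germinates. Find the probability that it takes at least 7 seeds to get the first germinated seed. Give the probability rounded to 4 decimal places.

0.0007

Y = number of seeds to the first success; geometric, p = 0.70.
P(Y > 6) = P(first 6 all fail) = (1−p)^6 = 0.000729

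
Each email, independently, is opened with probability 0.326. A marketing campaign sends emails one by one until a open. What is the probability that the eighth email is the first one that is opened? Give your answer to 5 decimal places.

Geometric (trials to first success), p = 0.326.
P(Y = 8) = (1−p)^7 · p = 0.063186 · 0.326 = 0.0205986

0.02060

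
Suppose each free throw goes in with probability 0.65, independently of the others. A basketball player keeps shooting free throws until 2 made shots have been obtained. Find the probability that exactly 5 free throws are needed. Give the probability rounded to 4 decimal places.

Y = trial on which the second success occurs; negative binomial, r=2, p=0.65.
P(Y=5) = C(4,1) · p^2 · (1−p)^3
= 4 · 0.4225 · 0.042875 = 0.072459

0.0725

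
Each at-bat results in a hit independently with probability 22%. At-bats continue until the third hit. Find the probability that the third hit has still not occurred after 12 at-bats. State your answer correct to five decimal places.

Needing more than 12 at-bats ⇔ fewer than 3 successes in the first 12. With X ~ Binomial(12, 0.22), P(Y > 12) = P(X ≤ 2).
  k=0: C(12,0)·0.22^0·0.78^12 = 0.0507149
  k=1: C(12,1)·0.22^1·0.78^11 = 0.1716503
  k=2: C(12,2)·0.22^2·0.78^10 = 0.2662780
P(X ≤ 2) = 0.4886432

0.48864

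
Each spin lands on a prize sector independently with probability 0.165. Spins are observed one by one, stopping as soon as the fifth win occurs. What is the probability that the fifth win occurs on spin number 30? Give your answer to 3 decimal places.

Y = trial on which the fifth success occurs; negative binomial, r=5, p=0.165.
P(Y=30) = C(29,4) · p^5 · (1−p)^25
= 23751 · 0.0001223 · 0.011019 = 0.03201

0.032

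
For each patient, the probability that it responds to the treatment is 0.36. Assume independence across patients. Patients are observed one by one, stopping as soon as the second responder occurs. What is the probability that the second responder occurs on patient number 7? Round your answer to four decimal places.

0.0835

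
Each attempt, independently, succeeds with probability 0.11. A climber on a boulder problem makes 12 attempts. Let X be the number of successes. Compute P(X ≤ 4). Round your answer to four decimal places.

0.9935

X ~ Binomial(12, 0.11); P(X ≤ 4) = Σ C(12,k) p^k (1−p)^(12−k) over k:
  k=0: C(12,0)·0.11^0·0.89^12 = 0.246990
  k=1: C(12,1)·0.11^1·0.89^11 = 0.366323
  k=2: C(12,2)·0.11^2·0.89^10 = 0.249017
  k=3: C(12,3)·0.11^3·0.89^9 = 0.102591
  k=4: C(12,4)·0.11^4·0.89^8 = 0.028530
Total = 0.993451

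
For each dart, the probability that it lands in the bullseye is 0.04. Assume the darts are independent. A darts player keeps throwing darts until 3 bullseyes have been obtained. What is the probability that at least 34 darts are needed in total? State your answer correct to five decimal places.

Needing more than 33 darts ⇔ fewer than 3 successes in the first 33. With X ~ Binomial(33, 0.04), P(Y > 33) = P(X ≤ 2).
  k=0: C(33,0)·0.04^0·0.96^33 = 0.2599864
  k=1: C(33,1)·0.04^1·0.96^32 = 0.3574813
  k=2: C(33,2)·0.04^2·0.96^31 = 0.2383209
P(X ≤ 2) = 0.8557887

0.85579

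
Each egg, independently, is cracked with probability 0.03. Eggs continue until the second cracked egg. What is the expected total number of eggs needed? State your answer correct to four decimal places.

66.6667

Y = total eggs until the second success; negative binomial with r=2, p=0.03.
E[Y] = r / p = 2 / 0.03 = 66.666667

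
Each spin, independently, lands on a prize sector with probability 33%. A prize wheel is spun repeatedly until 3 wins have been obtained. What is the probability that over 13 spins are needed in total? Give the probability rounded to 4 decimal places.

0.1443

Needing more than 13 spins ⇔ fewer than 3 successes in the first 13. With X ~ Binomial(13, 0.33), P(Y > 13) = P(X ≤ 2).
  k=0: C(13,0)·0.33^0·0.67^13 = 0.005482
  k=1: C(13,1)·0.33^1·0.67^12 = 0.035104
  k=2: C(13,2)·0.33^2·0.67^11 = 0.103740
P(X ≤ 2) = 0.144326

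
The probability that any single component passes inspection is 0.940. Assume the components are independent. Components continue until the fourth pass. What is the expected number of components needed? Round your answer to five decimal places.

Y = total components until the fourth success; negative binomial with r=4, p=0.94.
E[Y] = r / p = 4 / 0.94 = 4.2553191

4.25532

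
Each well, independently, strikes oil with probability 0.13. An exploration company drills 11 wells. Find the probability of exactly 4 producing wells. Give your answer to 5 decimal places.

0.03556

X ~ Binomial(n=11, p=0.13).
P(X=4) = C(11,4) · p^4 · (1−p)^7
= 330 · 0.00028561 · 0.37725 = 0.0355568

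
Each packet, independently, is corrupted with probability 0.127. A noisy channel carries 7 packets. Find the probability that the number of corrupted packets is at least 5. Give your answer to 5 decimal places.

X ~ Binomial(7, 0.127); P(X ≥ 5) = Σ C(7,k) p^k (1−p)^(7−k) over k:
  k=5: C(7,5)·0.127^5·0.873^2 = 0.0005288
  k=6: C(7,6)·0.127^6·0.873^1 = 0.0000256
  k=7: C(7,7)·0.127^7·0.873^0 = 0.0000005
Total = 0.0005549

0.00055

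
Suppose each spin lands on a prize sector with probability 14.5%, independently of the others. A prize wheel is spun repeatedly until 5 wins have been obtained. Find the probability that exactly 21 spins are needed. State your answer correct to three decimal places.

Y = trial on which the fifth success occurs; negative binomial, r=5, p=0.145.
P(Y=21) = C(20,4) · p^5 · (1−p)^16
= 4845 · 6.4097e-05 · 0.081556 = 0.02533

0.025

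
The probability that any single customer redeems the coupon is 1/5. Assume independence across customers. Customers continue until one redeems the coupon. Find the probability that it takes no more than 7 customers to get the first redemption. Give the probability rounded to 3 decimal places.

Y = number of customers to the first success; geometric, p = 0.20.
P(Y ≤ 7) = 1 − (1−p)^7 = 1 − 0.20972 = 0.79028

0.790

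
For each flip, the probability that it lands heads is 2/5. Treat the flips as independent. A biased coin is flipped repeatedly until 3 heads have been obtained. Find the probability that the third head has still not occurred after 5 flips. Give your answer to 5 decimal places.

0.68256

Needing more than 5 flips ⇔ fewer than 3 successes in the first 5. With X ~ Binomial(5, 0.40), P(Y > 5) = P(X ≤ 2).
  k=0: C(5,0)·0.40^0·0.60^5 = 0.0777600
  k=1: C(5,1)·0.40^1·0.60^4 = 0.2592000
  k=2: C(5,2)·0.40^2·0.60^3 = 0.3456000
P(X ≤ 2) = 0.6825600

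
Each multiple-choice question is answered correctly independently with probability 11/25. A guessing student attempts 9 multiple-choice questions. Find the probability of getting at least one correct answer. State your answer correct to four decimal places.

0.9946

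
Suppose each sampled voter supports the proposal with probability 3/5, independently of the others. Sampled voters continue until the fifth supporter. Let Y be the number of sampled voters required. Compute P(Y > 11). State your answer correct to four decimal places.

Needing more than 11 sampled voters ⇔ fewer than 5 successes in the first 11. With X ~ Binomial(11, 0.60), P(Y > 11) = P(X ≤ 4).
  k=0: C(11,0)·0.60^0·0.40^11 = 0.000042
  k=1: C(11,1)·0.60^1·0.40^10 = 0.000692
  k=2: C(11,2)·0.60^2·0.40^9 = 0.005190
  k=3: C(11,3)·0.60^3·0.40^8 = 0.023357
  k=4: C(11,4)·0.60^4·0.40^7 = 0.070071
P(X ≤ 4) = 0.099353

0.0994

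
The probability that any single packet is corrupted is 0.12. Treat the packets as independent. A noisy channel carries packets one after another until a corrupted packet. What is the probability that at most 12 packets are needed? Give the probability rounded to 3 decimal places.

Y = number of packets to the first success; geometric, p = 0.12.
P(Y ≤ 12) = 1 − (1−p)^12 = 1 − 0.21567 = 0.78433

0.784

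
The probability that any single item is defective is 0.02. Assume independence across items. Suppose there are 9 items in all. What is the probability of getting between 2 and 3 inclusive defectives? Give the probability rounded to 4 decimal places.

0.0131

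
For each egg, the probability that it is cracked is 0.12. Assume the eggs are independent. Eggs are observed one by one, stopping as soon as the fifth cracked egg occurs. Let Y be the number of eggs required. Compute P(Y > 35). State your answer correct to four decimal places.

0.5875

Needing more than 35 eggs ⇔ fewer than 5 successes in the first 35. With X ~ Binomial(35, 0.12), P(Y > 35) = P(X ≤ 4).
  k=0: C(35,0)·0.12^0·0.88^35 = 0.011400
  k=1: C(35,1)·0.12^1·0.88^34 = 0.054408
  k=2: C(35,2)·0.12^2·0.88^33 = 0.126127
  k=3: C(35,3)·0.12^3·0.88^32 = 0.189190
  k=4: C(35,4)·0.12^4·0.88^31 = 0.206389
P(X ≤ 4) = 0.587514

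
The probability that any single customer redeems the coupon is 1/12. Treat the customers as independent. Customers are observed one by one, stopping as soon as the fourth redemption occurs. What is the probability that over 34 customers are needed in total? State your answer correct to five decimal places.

Needing more than 34 customers ⇔ fewer than 4 successes in the first 34. With X ~ Binomial(34, 0.083333), P(Y > 34) = P(X ≤ 3).
  k=0: C(34,0)·0.083333^0·0.916667^34 = 0.0519026
  k=1: C(34,1)·0.083333^1·0.916667^33 = 0.1604262
  k=2: C(34,2)·0.083333^2·0.916667^32 = 0.2406392
  k=3: C(34,3)·0.083333^3·0.916667^31 = 0.2333471
P(X ≤ 3) = 0.6863151

0.68632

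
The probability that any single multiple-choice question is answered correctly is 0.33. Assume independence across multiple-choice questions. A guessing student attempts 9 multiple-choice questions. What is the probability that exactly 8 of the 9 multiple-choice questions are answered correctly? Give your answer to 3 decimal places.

0.001

X ~ Binomial(n=9, p=0.33).
P(X=8) = C(9,8) · p^8 · (1−p)^1
= 9 · 0.00014064 · 0.67 = 0.00085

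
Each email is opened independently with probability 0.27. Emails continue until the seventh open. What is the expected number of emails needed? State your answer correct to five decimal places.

Y = total emails until the seventh success; negative binomial with r=7, p=0.27.
E[Y] = r / p = 7 / 0.27 = 25.9259259

25.92593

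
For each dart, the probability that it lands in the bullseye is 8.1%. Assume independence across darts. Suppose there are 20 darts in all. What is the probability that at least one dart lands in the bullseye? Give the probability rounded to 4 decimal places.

P(at least one) = 1 − P(none) = 1 − (1 − 0.081)^20
= 1 − 0.184633 = 0.815367

0.8154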